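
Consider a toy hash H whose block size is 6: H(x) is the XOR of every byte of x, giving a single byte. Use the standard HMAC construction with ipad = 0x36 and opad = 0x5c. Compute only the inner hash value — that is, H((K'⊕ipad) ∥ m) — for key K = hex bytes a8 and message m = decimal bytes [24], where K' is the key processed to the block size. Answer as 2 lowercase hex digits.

b0

Key hex bytes a8 is 1 byte ≤ B = 6; zero-pad to 6 bytes: K' = a8 00 00 00 00 00.
K' ⊕ ipad = 9e 36 36 36 36 36.
Inner input = 9e 36 36 36 36 36 ∥ 18.
Inner hash: XOR 9e⊕36⊕36⊕36⊕36⊕36⊕18 = b0.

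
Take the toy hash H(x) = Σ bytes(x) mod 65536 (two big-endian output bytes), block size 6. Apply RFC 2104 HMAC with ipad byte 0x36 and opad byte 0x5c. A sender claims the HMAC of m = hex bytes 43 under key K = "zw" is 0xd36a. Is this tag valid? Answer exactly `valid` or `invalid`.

Key "zw" = 7a 77 is 2 bytes ≤ B = 6; zero-pad to 6 bytes: K' = 7a 77 00 00 00 00.
K' ⊕ ipad = 4c 41 36 36 36 36; K' ⊕ opad = 26 2b 5c 5c 5c 5c.
Inner hash: sum = 76+65+54+54+54+54+67 = 424 → 01 a8.
Outer hash (recomputed tag): sum = 38+43+92+92+92+92+1+168 = 618 → 02 6a.
Recomputed tag = 026a; claimed = d36a → mismatch.

invalid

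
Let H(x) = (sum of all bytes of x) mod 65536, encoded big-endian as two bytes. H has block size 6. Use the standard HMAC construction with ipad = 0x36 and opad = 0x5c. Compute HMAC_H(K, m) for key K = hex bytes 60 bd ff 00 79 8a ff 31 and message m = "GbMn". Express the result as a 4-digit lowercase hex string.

Key hex bytes 60 bd ff 00 79 8a ff 31 is 8 bytes > B = 6, so hash it first: H(key) = 04 4f, then zero-pad to 6 bytes: K' = 04 4f 00 00 00 00.
K' ⊕ ipad = 32 79 36 36 36 36.  K' ⊕ opad = 58 13 5c 5c 5c 5c.
Inner input = (K'⊕ipad) ∥ m = 32 79 36 36 36 36 ∥ 47 62 4d 6e.
Inner hash: sum = 50+121+54+54+54+54+71+98+77+110 = 743 → 02 e7.
Outer input = (K'⊕opad) ∥ inner = 58 13 5c 5c 5c 5c ∥ 02 e7.
Outer hash (tag): sum = 88+19+92+92+92+92+2+231 = 708 → 02 c4.

02c4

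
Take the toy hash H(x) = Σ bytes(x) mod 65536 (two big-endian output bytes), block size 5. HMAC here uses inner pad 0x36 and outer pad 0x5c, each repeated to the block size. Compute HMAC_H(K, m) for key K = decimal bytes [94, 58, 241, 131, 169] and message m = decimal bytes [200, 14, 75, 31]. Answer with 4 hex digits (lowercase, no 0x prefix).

Key decimal bytes [94, 58, 241, 131, 169] = 5e 3a f1 83 a9 is exactly B = 5 bytes: K' = 5e 3a f1 83 a9.
K' ⊕ ipad = 68 0c c7 b5 9f.  K' ⊕ opad = 02 66 ad df f5.
Inner input = (K'⊕ipad) ∥ m = 68 0c c7 b5 9f ∥ c8 0e 4b 1f.
Inner hash: sum = 104+12+199+181+159+200+14+75+31 = 975 → 03 cf.
Outer input = (K'⊕opad) ∥ inner = 02 66 ad df f5 ∥ 03 cf.
Outer hash (tag): sum = 2+102+173+223+245+3+207 = 955 → 03 bb.

03bb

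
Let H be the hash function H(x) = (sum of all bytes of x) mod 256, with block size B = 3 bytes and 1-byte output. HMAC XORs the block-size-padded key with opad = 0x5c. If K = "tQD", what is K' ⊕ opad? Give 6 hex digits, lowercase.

Key "tQD" = 74 51 44 is exactly B = 3 bytes: K' = 74 51 44.
XOR each byte with 0x5c: 74⊕5c=28, 51⊕5c=0d, 44⊕5c=18.

280d18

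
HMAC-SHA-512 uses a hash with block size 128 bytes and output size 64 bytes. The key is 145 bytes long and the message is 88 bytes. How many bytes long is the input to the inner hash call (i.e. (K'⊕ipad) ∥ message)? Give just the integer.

216

Key is 145 > 128 bytes, so it is hashed to 64 bytes then zero-padded to 128: |K'| = 128.
Inner input = (K'⊕ipad) ∥ m → 128 + 88 = 216 bytes.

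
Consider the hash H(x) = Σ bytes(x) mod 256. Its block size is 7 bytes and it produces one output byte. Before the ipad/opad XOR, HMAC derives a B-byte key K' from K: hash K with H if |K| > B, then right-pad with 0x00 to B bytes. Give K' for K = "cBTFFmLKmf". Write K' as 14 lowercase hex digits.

5c000000000000

|K| = 10 > B = 7, so first hash the key.
H(K): sum = 99+66+84+70+70+109+76+75+109+102 = 860; mod 256 = 92 → 5c.
Zero-pad H(K) = 5c to 7 bytes: K' = 5c 00 00 00 00 00 00.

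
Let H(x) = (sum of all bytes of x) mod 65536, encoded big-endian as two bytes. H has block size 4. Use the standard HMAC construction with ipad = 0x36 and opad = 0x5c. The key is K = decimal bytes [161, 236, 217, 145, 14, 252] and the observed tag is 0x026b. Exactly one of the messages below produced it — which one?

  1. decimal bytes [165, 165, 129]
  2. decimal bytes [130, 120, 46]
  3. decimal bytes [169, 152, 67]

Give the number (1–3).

2

Key decimal bytes [161, 236, 217, 145, 14, 252] = a1 ec d9 91 0e fc is 6 bytes > B = 4, so hash it first: H(key) = 04 01, then zero-pad to 4 bytes: K' = 04 01 00 00.
K' ⊕ ipad = 32 37 36 36; K' ⊕ opad = 58 5d 5c 5c.
m1: inner = H(32 37 36 36 a5 a5 81) = 02 a0; tag = H(58 5d 5c 5c 02 a0) = 020f
m2: inner = H(32 37 36 36 82 78 2e) = 01 fd; tag = H(58 5d 5c 5c 01 fd) = 026b ← matches
m3: inner = H(32 37 36 36 a9 98 43) = 02 59; tag = H(58 5d 5c 5c 02 59) = 01c8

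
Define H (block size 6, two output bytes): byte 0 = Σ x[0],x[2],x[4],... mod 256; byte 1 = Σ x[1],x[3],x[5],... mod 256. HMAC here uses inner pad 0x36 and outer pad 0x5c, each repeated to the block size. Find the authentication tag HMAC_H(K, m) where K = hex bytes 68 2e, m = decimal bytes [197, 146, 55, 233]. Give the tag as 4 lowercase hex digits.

b229

Key hex bytes 68 2e is 2 bytes ≤ B = 6; zero-pad to 6 bytes: K' = 68 2e 00 00 00 00.
K' ⊕ ipad = 5e 18 36 36 36 36.  K' ⊕ opad = 34 72 5c 5c 5c 5c.
Inner input = (K'⊕ipad) ∥ m = 5e 18 36 36 36 36 ∥ c5 92 37 e9.
Inner hash: even-index sum = 454 mod 256 = 198; odd-index sum = 511 mod 256 = 255 → c6 ff.
Outer input = (K'⊕opad) ∥ inner = 34 72 5c 5c 5c 5c ∥ c6 ff.
Outer hash (tag): even-index sum = 434 mod 256 = 178; odd-index sum = 553 mod 256 = 41 → b2 29.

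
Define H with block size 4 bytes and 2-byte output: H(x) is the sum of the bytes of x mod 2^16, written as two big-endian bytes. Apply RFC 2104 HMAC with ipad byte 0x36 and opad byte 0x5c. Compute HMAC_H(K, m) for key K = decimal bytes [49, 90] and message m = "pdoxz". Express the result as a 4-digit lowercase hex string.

Key decimal bytes [49, 90] = 31 5a is 2 bytes ≤ B = 4; zero-pad to 4 bytes: K' = 31 5a 00 00.
K' ⊕ ipad = 07 6c 36 36.  K' ⊕ opad = 6d 06 5c 5c.
Inner input = (K'⊕ipad) ∥ m = 07 6c 36 36 ∥ 70 64 6f 78 7a.
Inner hash: sum = 7+108+54+54+112+100+111+120+122 = 788 → 03 14.
Outer input = (K'⊕opad) ∥ inner = 6d 06 5c 5c ∥ 03 14.
Outer hash (tag): sum = 109+6+92+92+3+20 = 322 → 01 42.

0142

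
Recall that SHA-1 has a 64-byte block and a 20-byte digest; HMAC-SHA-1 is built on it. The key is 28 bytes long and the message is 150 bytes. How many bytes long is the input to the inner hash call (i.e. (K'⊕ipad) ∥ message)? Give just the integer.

214

Key is 28 ≤ 64 bytes, zero-padded: |K'| = 64.
Inner input = (K'⊕ipad) ∥ m → 64 + 150 = 214 bytes.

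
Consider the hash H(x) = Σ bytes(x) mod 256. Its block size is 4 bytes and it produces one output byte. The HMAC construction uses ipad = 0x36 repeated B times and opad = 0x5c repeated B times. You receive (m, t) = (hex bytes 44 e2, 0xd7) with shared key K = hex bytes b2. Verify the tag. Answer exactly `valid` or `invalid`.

invalid

Key hex bytes b2 is 1 byte ≤ B = 4; zero-pad to 4 bytes: K' = b2 00 00 00.
K' ⊕ ipad = 84 36 36 36; K' ⊕ opad = ee 5c 5c 5c.
Inner hash: sum = 132+54+54+54+68+226 = 588; mod 256 = 76 → 4c.
Outer hash (recomputed tag): sum = 238+92+92+92+76 = 590; mod 256 = 78 → 4e.
Recomputed tag = 4e; claimed = d7 → mismatch.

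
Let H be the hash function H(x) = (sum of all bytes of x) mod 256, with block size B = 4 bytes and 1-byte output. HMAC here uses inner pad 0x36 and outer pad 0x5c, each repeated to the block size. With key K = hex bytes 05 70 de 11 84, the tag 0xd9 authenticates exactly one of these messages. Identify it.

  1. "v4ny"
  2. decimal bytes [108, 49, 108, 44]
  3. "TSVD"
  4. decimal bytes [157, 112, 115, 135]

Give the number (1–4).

Key hex bytes 05 70 de 11 84 is 5 bytes > B = 4, so hash it first: H(key) = e8, then zero-pad to 4 bytes: K' = e8 00 00 00.
K' ⊕ ipad = de 36 36 36; K' ⊕ opad = b4 5c 5c 5c.
m1: inner = H(de 36 36 36 76 34 6e 79) = 11; tag = H(b4 5c 5c 5c 11) = d9 ← matches
m2: inner = H(de 36 36 36 6c 31 6c 2c) = b5; tag = H(b4 5c 5c 5c b5) = 7d
m3: inner = H(de 36 36 36 54 53 56 44) = c1; tag = H(b4 5c 5c 5c c1) = 89
m4: inner = H(de 36 36 36 9d 70 73 87) = 87; tag = H(b4 5c 5c 5c 87) = 4f

1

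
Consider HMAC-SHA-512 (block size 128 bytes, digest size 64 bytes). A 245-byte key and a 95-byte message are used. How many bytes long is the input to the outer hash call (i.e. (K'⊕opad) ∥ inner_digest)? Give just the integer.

192

Key is 245 > 128 bytes, so it is hashed to 64 bytes then zero-padded to 128: |K'| = 128.
Outer input = (K'⊕opad) ∥ H(inner) → 128 + 64 = 192 bytes.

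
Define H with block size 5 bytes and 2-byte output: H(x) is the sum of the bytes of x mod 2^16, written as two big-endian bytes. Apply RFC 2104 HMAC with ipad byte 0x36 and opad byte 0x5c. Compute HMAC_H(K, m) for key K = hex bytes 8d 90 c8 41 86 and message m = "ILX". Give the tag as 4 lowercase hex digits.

039f

Key hex bytes 8d 90 c8 41 86 is exactly B = 5 bytes: K' = 8d 90 c8 41 86.
K' ⊕ ipad = bb a6 fe 77 b0.  K' ⊕ opad = d1 cc 94 1d da.
Inner input = (K'⊕ipad) ∥ m = bb a6 fe 77 b0 ∥ 49 4c 58.
Inner hash: sum = 187+166+254+119+176+73+76+88 = 1139 → 04 73.
Outer input = (K'⊕opad) ∥ inner = d1 cc 94 1d da ∥ 04 73.
Outer hash (tag): sum = 209+204+148+29+218+4+115 = 927 → 03 9f.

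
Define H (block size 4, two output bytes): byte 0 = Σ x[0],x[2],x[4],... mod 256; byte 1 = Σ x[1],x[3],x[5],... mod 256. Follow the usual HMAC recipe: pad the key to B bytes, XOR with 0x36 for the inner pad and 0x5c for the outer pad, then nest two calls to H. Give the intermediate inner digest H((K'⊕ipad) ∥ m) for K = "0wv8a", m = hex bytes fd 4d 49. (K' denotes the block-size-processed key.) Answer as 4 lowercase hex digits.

ad1c

Key "0wv8a" = 30 77 76 38 61 is 5 bytes > B = 4, so hash it first: H(key) = 07 af, then zero-pad to 4 bytes: K' = 07 af 00 00.
K' ⊕ ipad = 31 99 36 36.
Inner input = 31 99 36 36 ∥ fd 4d 49.
Inner hash: even-index sum = 429 mod 256 = 173; odd-index sum = 284 mod 256 = 28 → ad 1c.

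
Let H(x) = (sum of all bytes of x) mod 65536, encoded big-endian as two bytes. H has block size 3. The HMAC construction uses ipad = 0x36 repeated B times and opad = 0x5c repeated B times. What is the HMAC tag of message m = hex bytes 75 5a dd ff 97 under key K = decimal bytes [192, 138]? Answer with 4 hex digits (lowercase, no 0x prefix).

01fd

Key decimal bytes [192, 138] = c0 8a is 2 bytes ≤ B = 3; zero-pad to 3 bytes: K' = c0 8a 00.
K' ⊕ ipad = f6 bc 36.  K' ⊕ opad = 9c d6 5c.
Inner input = (K'⊕ipad) ∥ m = f6 bc 36 ∥ 75 5a dd ff 97.
Inner hash: sum = 246+188+54+117+90+221+255+151 = 1322 → 05 2a.
Outer input = (K'⊕opad) ∥ inner = 9c d6 5c ∥ 05 2a.
Outer hash (tag): sum = 156+214+92+5+42 = 509 → 01 fd.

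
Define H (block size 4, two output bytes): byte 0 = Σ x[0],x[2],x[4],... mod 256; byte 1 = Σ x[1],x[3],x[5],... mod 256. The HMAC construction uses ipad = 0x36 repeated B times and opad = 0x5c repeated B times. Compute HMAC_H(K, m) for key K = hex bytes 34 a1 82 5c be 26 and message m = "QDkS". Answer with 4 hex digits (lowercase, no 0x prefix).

Key hex bytes 34 a1 82 5c be 26 is 6 bytes > B = 4, so hash it first: H(key) = 74 23, then zero-pad to 4 bytes: K' = 74 23 00 00.
K' ⊕ ipad = 42 15 36 36.  K' ⊕ opad = 28 7f 5c 5c.
Inner input = (K'⊕ipad) ∥ m = 42 15 36 36 ∥ 51 44 6b 53.
Inner hash: even-index sum = 308 mod 256 = 52; odd-index sum = 226 mod 256 = 226 → 34 e2.
Outer input = (K'⊕opad) ∥ inner = 28 7f 5c 5c ∥ 34 e2.
Outer hash (tag): even-index sum = 184 mod 256 = 184; odd-index sum = 445 mod 256 = 189 → b8 bd.

b8bd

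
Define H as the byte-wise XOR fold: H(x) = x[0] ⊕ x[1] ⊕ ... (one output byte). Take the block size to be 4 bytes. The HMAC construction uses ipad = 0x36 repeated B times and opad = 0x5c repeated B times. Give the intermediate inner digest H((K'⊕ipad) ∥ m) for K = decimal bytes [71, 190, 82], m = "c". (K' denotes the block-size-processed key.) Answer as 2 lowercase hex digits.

c8

Key decimal bytes [71, 190, 82] = 47 be 52 is 3 bytes ≤ B = 4; zero-pad to 4 bytes: K' = 47 be 52 00.
K' ⊕ ipad = 71 88 64 36.
Inner input = 71 88 64 36 ∥ 63.
Inner hash: XOR 71⊕88⊕64⊕36⊕63 = c8.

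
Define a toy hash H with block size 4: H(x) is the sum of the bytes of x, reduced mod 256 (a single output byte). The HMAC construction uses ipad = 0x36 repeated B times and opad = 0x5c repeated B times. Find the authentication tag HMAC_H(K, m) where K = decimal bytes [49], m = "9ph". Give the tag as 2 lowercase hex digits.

3b

Key decimal bytes [49] = 31 is 1 byte ≤ B = 4; zero-pad to 4 bytes: K' = 31 00 00 00.
K' ⊕ ipad = 07 36 36 36.  K' ⊕ opad = 6d 5c 5c 5c.
Inner input = (K'⊕ipad) ∥ m = 07 36 36 36 ∥ 39 70 68.
Inner hash: sum = 7+54+54+54+57+112+104 = 442; mod 256 = 186 → ba.
Outer input = (K'⊕opad) ∥ inner = 6d 5c 5c 5c ∥ ba.
Outer hash (tag): sum = 109+92+92+92+186 = 571; mod 256 = 59 → 3b.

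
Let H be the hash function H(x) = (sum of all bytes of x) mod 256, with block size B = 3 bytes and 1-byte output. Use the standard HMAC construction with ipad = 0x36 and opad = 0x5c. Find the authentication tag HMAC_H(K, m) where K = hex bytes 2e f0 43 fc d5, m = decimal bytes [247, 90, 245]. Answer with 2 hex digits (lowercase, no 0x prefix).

Key hex bytes 2e f0 43 fc d5 is 5 bytes > B = 3, so hash it first: H(key) = 32, then zero-pad to 3 bytes: K' = 32 00 00.
K' ⊕ ipad = 04 36 36.  K' ⊕ opad = 6e 5c 5c.
Inner input = (K'⊕ipad) ∥ m = 04 36 36 ∥ f7 5a f5.
Inner hash: sum = 4+54+54+247+90+245 = 694; mod 256 = 182 → b6.
Outer input = (K'⊕opad) ∥ inner = 6e 5c 5c ∥ b6.
Outer hash (tag): sum = 110+92+92+182 = 476; mod 256 = 220 → dc.

dc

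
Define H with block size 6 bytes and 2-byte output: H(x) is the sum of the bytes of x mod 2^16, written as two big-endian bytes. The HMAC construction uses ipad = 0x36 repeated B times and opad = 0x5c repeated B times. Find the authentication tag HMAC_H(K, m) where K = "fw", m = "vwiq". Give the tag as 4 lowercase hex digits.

Key "fw" = 66 77 is 2 bytes ≤ B = 6; zero-pad to 6 bytes: K' = 66 77 00 00 00 00.
K' ⊕ ipad = 50 41 36 36 36 36.  K' ⊕ opad = 3a 2b 5c 5c 5c 5c.
Inner input = (K'⊕ipad) ∥ m = 50 41 36 36 36 36 ∥ 76 77 69 71.
Inner hash: sum = 80+65+54+54+54+54+118+119+105+113 = 816 → 03 30.
Outer input = (K'⊕opad) ∥ inner = 3a 2b 5c 5c 5c 5c ∥ 03 30.
Outer hash (tag): sum = 58+43+92+92+92+92+3+48 = 520 → 02 08.

0208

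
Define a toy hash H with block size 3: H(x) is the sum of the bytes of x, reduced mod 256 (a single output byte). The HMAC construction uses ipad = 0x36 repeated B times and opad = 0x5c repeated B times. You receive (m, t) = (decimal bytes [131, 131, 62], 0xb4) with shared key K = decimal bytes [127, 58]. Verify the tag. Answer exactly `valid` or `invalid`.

valid

Key decimal bytes [127, 58] = 7f 3a is 2 bytes ≤ B = 3; zero-pad to 3 bytes: K' = 7f 3a 00.
K' ⊕ ipad = 49 0c 36; K' ⊕ opad = 23 66 5c.
Inner hash: sum = 73+12+54+131+131+62 = 463; mod 256 = 207 → cf.
Outer hash (recomputed tag): sum = 35+102+92+207 = 436; mod 256 = 180 → b4.
Recomputed tag = b4; claimed = b4 → match.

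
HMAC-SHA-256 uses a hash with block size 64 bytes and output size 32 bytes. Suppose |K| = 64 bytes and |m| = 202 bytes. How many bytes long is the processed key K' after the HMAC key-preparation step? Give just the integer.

64

Key is 64 ≤ 64 bytes, zero-padded: |K'| = 64.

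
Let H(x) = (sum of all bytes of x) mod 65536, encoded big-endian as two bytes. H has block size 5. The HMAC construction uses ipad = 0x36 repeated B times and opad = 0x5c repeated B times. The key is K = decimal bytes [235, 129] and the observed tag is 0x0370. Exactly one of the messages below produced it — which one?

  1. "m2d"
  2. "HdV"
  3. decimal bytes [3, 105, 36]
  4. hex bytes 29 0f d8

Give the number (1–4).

Key decimal bytes [235, 129] = eb 81 is 2 bytes ≤ B = 5; zero-pad to 5 bytes: K' = eb 81 00 00 00.
K' ⊕ ipad = dd b7 36 36 36; K' ⊕ opad = b7 dd 5c 5c 5c.
m1: inner = H(dd b7 36 36 36 6d 32 64) = 03 39; tag = H(b7 dd 5c 5c 5c 03 39) = 02e4
m2: inner = H(dd b7 36 36 36 48 64 56) = 03 38; tag = H(b7 dd 5c 5c 5c 03 38) = 02e3
m3: inner = H(dd b7 36 36 36 03 69 24) = 02 c6; tag = H(b7 dd 5c 5c 5c 02 c6) = 0370 ← matches
m4: inner = H(dd b7 36 36 36 29 0f d8) = 03 46; tag = H(b7 dd 5c 5c 5c 03 46) = 02f1

3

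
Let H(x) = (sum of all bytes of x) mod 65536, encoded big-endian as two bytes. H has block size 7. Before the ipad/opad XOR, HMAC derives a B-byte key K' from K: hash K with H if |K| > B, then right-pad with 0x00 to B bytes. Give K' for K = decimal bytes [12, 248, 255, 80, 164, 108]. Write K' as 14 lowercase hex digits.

0cf8ff50a46c00

Key decimal bytes [12, 248, 255, 80, 164, 108] = 0c f8 ff 50 a4 6c is 6 bytes ≤ B = 7; zero-pad to 7 bytes: K' = 0c f8 ff 50 a4 6c 00.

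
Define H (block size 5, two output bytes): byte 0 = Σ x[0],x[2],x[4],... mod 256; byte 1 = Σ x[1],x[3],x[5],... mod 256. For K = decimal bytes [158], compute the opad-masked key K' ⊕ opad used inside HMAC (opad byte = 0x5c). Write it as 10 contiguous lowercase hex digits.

Key decimal bytes [158] = 9e is 1 byte ≤ B = 5; zero-pad to 5 bytes: K' = 9e 00 00 00 00.
XOR each byte with 0x5c: 9e⊕5c=c2, 00⊕5c=5c, 00⊕5c=5c, 00⊕5c=5c, 00⊕5c=5c.

c25c5c5c5c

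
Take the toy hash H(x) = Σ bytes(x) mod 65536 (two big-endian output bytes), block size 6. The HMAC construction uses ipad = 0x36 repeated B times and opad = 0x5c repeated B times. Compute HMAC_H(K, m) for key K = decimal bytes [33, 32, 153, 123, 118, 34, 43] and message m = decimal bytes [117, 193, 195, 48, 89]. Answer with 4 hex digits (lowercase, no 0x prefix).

Key decimal bytes [33, 32, 153, 123, 118, 34, 43] = 21 20 99 7b 76 22 2b is 7 bytes > B = 6, so hash it first: H(key) = 02 18, then zero-pad to 6 bytes: K' = 02 18 00 00 00 00.
K' ⊕ ipad = 34 2e 36 36 36 36.  K' ⊕ opad = 5e 44 5c 5c 5c 5c.
Inner input = (K'⊕ipad) ∥ m = 34 2e 36 36 36 36 ∥ 75 c1 c3 30 59.
Inner hash: sum = 52+46+54+54+54+54+117+193+195+48+89 = 956 → 03 bc.
Outer input = (K'⊕opad) ∥ inner = 5e 44 5c 5c 5c 5c ∥ 03 bc.
Outer hash (tag): sum = 94+68+92+92+92+92+3+188 = 721 → 02 d1.

02d1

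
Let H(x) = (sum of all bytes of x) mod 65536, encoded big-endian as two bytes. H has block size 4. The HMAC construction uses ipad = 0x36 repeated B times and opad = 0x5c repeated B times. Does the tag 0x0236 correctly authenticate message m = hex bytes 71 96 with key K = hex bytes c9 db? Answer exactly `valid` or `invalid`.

Key hex bytes c9 db is 2 bytes ≤ B = 4; zero-pad to 4 bytes: K' = c9 db 00 00.
K' ⊕ ipad = ff ed 36 36; K' ⊕ opad = 95 87 5c 5c.
Inner hash: sum = 255+237+54+54+113+150 = 863 → 03 5f.
Outer hash (recomputed tag): sum = 149+135+92+92+3+95 = 566 → 02 36.
Recomputed tag = 0236; claimed = 0236 → match.

valid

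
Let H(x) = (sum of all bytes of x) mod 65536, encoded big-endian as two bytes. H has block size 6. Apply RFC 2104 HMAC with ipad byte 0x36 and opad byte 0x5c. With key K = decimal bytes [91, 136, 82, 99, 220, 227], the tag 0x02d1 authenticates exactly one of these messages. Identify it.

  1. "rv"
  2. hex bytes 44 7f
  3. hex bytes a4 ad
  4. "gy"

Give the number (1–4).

Key decimal bytes [91, 136, 82, 99, 220, 227] = 5b 88 52 63 dc e3 is exactly B = 6 bytes: K' = 5b 88 52 63 dc e3.
K' ⊕ ipad = 6d be 64 55 ea d5; K' ⊕ opad = 07 d4 0e 3f 80 bf.
m1: inner = H(6d be 64 55 ea d5 72 76) = 04 8b; tag = H(07 d4 0e 3f 80 bf 04 8b) = 02f6
m2: inner = H(6d be 64 55 ea d5 44 7f) = 04 66; tag = H(07 d4 0e 3f 80 bf 04 66) = 02d1 ← matches
m3: inner = H(6d be 64 55 ea d5 a4 ad) = 04 f4; tag = H(07 d4 0e 3f 80 bf 04 f4) = 035f
m4: inner = H(6d be 64 55 ea d5 67 79) = 04 83; tag = H(07 d4 0e 3f 80 bf 04 83) = 02ee

2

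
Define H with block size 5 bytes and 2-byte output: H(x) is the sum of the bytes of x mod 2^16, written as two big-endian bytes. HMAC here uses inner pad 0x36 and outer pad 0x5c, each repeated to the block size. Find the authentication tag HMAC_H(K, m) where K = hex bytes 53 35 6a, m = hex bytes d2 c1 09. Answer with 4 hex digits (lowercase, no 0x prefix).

Key hex bytes 53 35 6a is 3 bytes ≤ B = 5; zero-pad to 5 bytes: K' = 53 35 6a 00 00.
K' ⊕ ipad = 65 03 5c 36 36.  K' ⊕ opad = 0f 69 36 5c 5c.
Inner input = (K'⊕ipad) ∥ m = 65 03 5c 36 36 ∥ d2 c1 09.
Inner hash: sum = 101+3+92+54+54+210+193+9 = 716 → 02 cc.
Outer input = (K'⊕opad) ∥ inner = 0f 69 36 5c 5c ∥ 02 cc.
Outer hash (tag): sum = 15+105+54+92+92+2+204 = 564 → 02 34.

0234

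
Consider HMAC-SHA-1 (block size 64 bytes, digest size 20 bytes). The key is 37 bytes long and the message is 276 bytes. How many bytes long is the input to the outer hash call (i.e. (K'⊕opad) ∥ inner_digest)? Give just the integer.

Key is 37 ≤ 64 bytes, zero-padded: |K'| = 64.
Outer input = (K'⊕opad) ∥ H(inner) → 64 + 20 = 84 bytes.

84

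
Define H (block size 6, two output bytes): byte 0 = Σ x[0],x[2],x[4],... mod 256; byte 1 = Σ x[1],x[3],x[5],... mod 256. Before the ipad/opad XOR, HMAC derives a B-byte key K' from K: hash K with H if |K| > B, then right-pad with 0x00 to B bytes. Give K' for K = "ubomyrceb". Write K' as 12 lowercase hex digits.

|K| = 9 > B = 6, so first hash the key.
H(K): even-index sum = 546 mod 256 = 34; odd-index sum = 422 mod 256 = 166 → 22 a6.
Zero-pad H(K) = 22 a6 to 6 bytes: K' = 22 a6 00 00 00 00.

22a600000000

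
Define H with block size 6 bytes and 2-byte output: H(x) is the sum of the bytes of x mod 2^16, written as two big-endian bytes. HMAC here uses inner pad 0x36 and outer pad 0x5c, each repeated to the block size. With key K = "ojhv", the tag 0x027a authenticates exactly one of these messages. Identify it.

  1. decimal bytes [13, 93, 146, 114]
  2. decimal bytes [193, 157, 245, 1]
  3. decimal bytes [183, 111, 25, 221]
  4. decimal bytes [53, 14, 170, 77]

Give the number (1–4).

Key "ojhv" = 6f 6a 68 76 is 4 bytes ≤ B = 6; zero-pad to 6 bytes: K' = 6f 6a 68 76 00 00.
K' ⊕ ipad = 59 5c 5e 40 36 36; K' ⊕ opad = 33 36 34 2a 5c 5c.
m1: inner = H(59 5c 5e 40 36 36 0d 5d 92 72) = 03 2d; tag = H(33 36 34 2a 5c 5c 03 2d) = 01af
m2: inner = H(59 5c 5e 40 36 36 c1 9d f5 01) = 04 13; tag = H(33 36 34 2a 5c 5c 04 13) = 0196
m3: inner = H(59 5c 5e 40 36 36 b7 6f 19 dd) = 03 db; tag = H(33 36 34 2a 5c 5c 03 db) = 025d
m4: inner = H(59 5c 5e 40 36 36 35 0e aa 4d) = 02 f9; tag = H(33 36 34 2a 5c 5c 02 f9) = 027a ← matches

4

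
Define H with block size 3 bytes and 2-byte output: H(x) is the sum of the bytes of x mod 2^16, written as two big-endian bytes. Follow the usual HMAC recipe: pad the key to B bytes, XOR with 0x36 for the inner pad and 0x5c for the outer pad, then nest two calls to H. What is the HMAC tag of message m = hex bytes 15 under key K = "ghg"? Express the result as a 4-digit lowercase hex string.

Key "ghg" = 67 68 67 is exactly B = 3 bytes: K' = 67 68 67.
K' ⊕ ipad = 51 5e 51.  K' ⊕ opad = 3b 34 3b.
Inner input = (K'⊕ipad) ∥ m = 51 5e 51 ∥ 15.
Inner hash: sum = 81+94+81+21 = 277 → 01 15.
Outer input = (K'⊕opad) ∥ inner = 3b 34 3b ∥ 01 15.
Outer hash (tag): sum = 59+52+59+1+21 = 192 → 00 c0.

00c0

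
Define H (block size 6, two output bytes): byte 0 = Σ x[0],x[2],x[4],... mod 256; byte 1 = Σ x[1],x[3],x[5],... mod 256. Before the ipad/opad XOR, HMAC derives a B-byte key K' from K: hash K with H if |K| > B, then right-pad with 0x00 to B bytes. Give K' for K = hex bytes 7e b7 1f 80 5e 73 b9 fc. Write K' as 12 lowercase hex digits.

b4a600000000

|K| = 8 > B = 6, so first hash the key.
H(K): even-index sum = 436 mod 256 = 180; odd-index sum = 678 mod 256 = 166 → b4 a6.
Zero-pad H(K) = b4 a6 to 6 bytes: K' = b4 a6 00 00 00 00.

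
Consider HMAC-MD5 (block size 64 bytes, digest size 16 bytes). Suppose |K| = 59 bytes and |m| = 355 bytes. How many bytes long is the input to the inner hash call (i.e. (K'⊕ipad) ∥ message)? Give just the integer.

Key is 59 ≤ 64 bytes, zero-padded: |K'| = 64.
Inner input = (K'⊕ipad) ∥ m → 64 + 355 = 419 bytes.

419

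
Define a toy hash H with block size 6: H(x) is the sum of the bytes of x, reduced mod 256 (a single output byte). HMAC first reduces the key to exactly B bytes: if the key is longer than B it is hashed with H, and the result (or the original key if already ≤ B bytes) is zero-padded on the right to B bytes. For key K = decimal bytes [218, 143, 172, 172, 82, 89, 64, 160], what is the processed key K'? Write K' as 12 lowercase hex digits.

4c0000000000

|K| = 8 > B = 6, so first hash the key.
H(K): sum = 218+143+172+172+82+89+64+160 = 1100; mod 256 = 76 → 4c.
Zero-pad H(K) = 4c to 6 bytes: K' = 4c 00 00 00 00 00.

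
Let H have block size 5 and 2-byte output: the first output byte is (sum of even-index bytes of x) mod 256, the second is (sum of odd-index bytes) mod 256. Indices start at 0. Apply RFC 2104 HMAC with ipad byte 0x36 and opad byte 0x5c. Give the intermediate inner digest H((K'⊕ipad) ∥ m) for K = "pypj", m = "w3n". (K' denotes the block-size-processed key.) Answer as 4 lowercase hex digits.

f590

Key "pypj" = 70 79 70 6a is 4 bytes ≤ B = 5; zero-pad to 5 bytes: K' = 70 79 70 6a 00.
K' ⊕ ipad = 46 4f 46 5c 36.
Inner input = 46 4f 46 5c 36 ∥ 77 33 6e.
Inner hash: even-index sum = 245 mod 256 = 245; odd-index sum = 400 mod 256 = 144 → f5 90.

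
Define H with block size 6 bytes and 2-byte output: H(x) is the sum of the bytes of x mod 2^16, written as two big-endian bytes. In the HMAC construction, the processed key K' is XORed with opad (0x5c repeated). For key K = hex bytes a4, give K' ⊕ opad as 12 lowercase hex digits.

f85c5c5c5c5c

Key hex bytes a4 is 1 byte ≤ B = 6; zero-pad to 6 bytes: K' = a4 00 00 00 00 00.
XOR each byte with 0x5c: a4⊕5c=f8, 00⊕5c=5c, 00⊕5c=5c, 00⊕5c=5c, 00⊕5c=5c, 00⊕5c=5c.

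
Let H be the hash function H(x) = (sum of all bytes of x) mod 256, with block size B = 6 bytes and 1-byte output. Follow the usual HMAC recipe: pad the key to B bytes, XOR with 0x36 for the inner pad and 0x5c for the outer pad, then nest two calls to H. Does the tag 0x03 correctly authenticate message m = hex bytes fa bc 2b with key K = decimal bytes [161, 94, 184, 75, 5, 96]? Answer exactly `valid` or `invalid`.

valid

Key decimal bytes [161, 94, 184, 75, 5, 96] = a1 5e b8 4b 05 60 is exactly B = 6 bytes: K' = a1 5e b8 4b 05 60.
K' ⊕ ipad = 97 68 8e 7d 33 56; K' ⊕ opad = fd 02 e4 17 59 3c.
Inner hash: sum = 151+104+142+125+51+86+250+188+43 = 1140; mod 256 = 116 → 74.
Outer hash (recomputed tag): sum = 253+2+228+23+89+60+116 = 771; mod 256 = 3 → 03.
Recomputed tag = 03; claimed = 03 → match.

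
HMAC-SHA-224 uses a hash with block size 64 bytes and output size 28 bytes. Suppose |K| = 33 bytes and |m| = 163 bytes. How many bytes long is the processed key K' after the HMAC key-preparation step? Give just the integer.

Key is 33 ≤ 64 bytes, zero-padded: |K'| = 64.

64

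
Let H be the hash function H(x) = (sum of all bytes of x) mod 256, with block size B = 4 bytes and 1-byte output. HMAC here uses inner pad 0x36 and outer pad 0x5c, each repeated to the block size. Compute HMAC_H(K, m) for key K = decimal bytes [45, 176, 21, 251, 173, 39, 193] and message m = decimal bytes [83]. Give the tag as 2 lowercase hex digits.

Key decimal bytes [45, 176, 21, 251, 173, 39, 193] = 2d b0 15 fb ad 27 c1 is 7 bytes > B = 4, so hash it first: H(key) = 82, then zero-pad to 4 bytes: K' = 82 00 00 00.
K' ⊕ ipad = b4 36 36 36.  K' ⊕ opad = de 5c 5c 5c.
Inner input = (K'⊕ipad) ∥ m = b4 36 36 36 ∥ 53.
Inner hash: sum = 180+54+54+54+83 = 425; mod 256 = 169 → a9.
Outer input = (K'⊕opad) ∥ inner = de 5c 5c 5c ∥ a9.
Outer hash (tag): sum = 222+92+92+92+169 = 667; mod 256 = 155 → 9b.

9b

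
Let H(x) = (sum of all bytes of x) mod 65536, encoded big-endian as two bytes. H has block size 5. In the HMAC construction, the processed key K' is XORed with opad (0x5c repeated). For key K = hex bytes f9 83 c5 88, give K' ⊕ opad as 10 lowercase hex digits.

Key hex bytes f9 83 c5 88 is 4 bytes ≤ B = 5; zero-pad to 5 bytes: K' = f9 83 c5 88 00.
XOR each byte with 0x5c: f9⊕5c=a5, 83⊕5c=df, c5⊕5c=99, 88⊕5c=d4, 00⊕5c=5c.

a5df99d45c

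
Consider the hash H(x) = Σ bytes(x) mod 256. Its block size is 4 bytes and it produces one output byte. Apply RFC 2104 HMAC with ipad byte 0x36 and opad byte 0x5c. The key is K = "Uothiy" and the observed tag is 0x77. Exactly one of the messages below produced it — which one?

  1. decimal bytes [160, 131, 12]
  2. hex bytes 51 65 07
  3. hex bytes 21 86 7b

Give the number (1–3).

Key "Uothiy" = 55 6f 74 68 69 79 is 6 bytes > B = 4, so hash it first: H(key) = 82, then zero-pad to 4 bytes: K' = 82 00 00 00.
K' ⊕ ipad = b4 36 36 36; K' ⊕ opad = de 5c 5c 5c.
m1: inner = H(b4 36 36 36 a0 83 0c) = 85; tag = H(de 5c 5c 5c 85) = 77 ← matches
m2: inner = H(b4 36 36 36 51 65 07) = 13; tag = H(de 5c 5c 5c 13) = 05
m3: inner = H(b4 36 36 36 21 86 7b) = 78; tag = H(de 5c 5c 5c 78) = 6a

1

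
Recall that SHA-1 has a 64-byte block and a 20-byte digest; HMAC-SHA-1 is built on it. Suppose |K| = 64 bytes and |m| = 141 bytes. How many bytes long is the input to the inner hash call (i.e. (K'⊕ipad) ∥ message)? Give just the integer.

205

Key is 64 ≤ 64 bytes, zero-padded: |K'| = 64.
Inner input = (K'⊕ipad) ∥ m → 64 + 141 = 205 bytes.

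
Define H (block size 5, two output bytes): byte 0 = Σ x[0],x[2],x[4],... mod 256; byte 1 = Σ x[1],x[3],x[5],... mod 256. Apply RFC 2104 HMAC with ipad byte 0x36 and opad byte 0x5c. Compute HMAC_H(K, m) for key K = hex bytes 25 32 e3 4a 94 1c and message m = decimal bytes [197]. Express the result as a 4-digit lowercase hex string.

2136

Key hex bytes 25 32 e3 4a 94 1c is 6 bytes > B = 5, so hash it first: H(key) = 9c 98, then zero-pad to 5 bytes: K' = 9c 98 00 00 00.
K' ⊕ ipad = aa ae 36 36 36.  K' ⊕ opad = c0 c4 5c 5c 5c.
Inner input = (K'⊕ipad) ∥ m = aa ae 36 36 36 ∥ c5.
Inner hash: even-index sum = 278 mod 256 = 22; odd-index sum = 425 mod 256 = 169 → 16 a9.
Outer input = (K'⊕opad) ∥ inner = c0 c4 5c 5c 5c ∥ 16 a9.
Outer hash (tag): even-index sum = 545 mod 256 = 33; odd-index sum = 310 mod 256 = 54 → 21 36.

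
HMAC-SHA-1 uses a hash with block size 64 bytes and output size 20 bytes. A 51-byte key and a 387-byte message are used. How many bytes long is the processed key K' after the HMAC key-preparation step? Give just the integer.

64

Key is 51 ≤ 64 bytes, zero-padded: |K'| = 64.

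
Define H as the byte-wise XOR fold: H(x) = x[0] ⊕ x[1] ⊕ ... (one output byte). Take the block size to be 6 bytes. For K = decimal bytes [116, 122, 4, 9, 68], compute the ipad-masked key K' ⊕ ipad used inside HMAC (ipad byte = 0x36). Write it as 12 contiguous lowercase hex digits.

Key decimal bytes [116, 122, 4, 9, 68] = 74 7a 04 09 44 is 5 bytes ≤ B = 6; zero-pad to 6 bytes: K' = 74 7a 04 09 44 00.
XOR each byte with 0x36: 74⊕36=42, 7a⊕36=4c, 04⊕36=32, 09⊕36=3f, 44⊕36=72, 00⊕36=36.

424c323f7236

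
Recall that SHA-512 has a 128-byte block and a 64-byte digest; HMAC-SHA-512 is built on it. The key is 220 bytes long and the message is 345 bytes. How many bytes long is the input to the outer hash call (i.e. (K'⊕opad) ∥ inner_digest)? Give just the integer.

192

Key is 220 > 128 bytes, so it is hashed to 64 bytes then zero-padded to 128: |K'| = 128.
Outer input = (K'⊕opad) ∥ H(inner) → 128 + 64 = 192 bytes.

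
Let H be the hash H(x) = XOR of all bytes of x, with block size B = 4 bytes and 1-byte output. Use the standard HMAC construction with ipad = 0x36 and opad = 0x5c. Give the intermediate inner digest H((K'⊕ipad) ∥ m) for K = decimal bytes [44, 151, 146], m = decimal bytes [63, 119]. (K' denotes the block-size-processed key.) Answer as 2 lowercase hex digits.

61

Key decimal bytes [44, 151, 146] = 2c 97 92 is 3 bytes ≤ B = 4; zero-pad to 4 bytes: K' = 2c 97 92 00.
K' ⊕ ipad = 1a a1 a4 36.
Inner input = 1a a1 a4 36 ∥ 3f 77.
Inner hash: XOR 1a⊕a1⊕a4⊕36⊕3f⊕77 = 61.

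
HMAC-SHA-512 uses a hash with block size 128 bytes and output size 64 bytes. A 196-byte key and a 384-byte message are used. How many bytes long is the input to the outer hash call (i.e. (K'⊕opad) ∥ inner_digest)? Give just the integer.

192

Key is 196 > 128 bytes, so it is hashed to 64 bytes then zero-padded to 128: |K'| = 128.
Outer input = (K'⊕opad) ∥ H(inner) → 128 + 64 = 192 bytes.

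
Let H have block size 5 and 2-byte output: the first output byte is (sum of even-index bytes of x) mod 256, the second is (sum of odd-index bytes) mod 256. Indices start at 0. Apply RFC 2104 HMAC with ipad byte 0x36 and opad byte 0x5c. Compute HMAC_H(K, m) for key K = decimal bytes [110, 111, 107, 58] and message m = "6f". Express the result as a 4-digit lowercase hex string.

Key decimal bytes [110, 111, 107, 58] = 6e 6f 6b 3a is 4 bytes ≤ B = 5; zero-pad to 5 bytes: K' = 6e 6f 6b 3a 00.
K' ⊕ ipad = 58 59 5d 0c 36.  K' ⊕ opad = 32 33 37 66 5c.
Inner input = (K'⊕ipad) ∥ m = 58 59 5d 0c 36 ∥ 36 66.
Inner hash: even-index sum = 337 mod 256 = 81; odd-index sum = 155 mod 256 = 155 → 51 9b.
Outer input = (K'⊕opad) ∥ inner = 32 33 37 66 5c ∥ 51 9b.
Outer hash (tag): even-index sum = 352 mod 256 = 96; odd-index sum = 234 mod 256 = 234 → 60 ea.

60ea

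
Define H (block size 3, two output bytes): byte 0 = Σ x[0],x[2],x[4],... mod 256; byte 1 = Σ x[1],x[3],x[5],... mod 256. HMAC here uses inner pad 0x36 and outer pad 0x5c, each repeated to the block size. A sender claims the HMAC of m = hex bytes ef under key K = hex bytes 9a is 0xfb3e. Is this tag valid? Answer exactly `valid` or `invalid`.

invalid

Key hex bytes 9a is 1 byte ≤ B = 3; zero-pad to 3 bytes: K' = 9a 00 00.
K' ⊕ ipad = ac 36 36; K' ⊕ opad = c6 5c 5c.
Inner hash: even-index sum = 226 mod 256 = 226; odd-index sum = 293 mod 256 = 37 → e2 25.
Outer hash (recomputed tag): even-index sum = 327 mod 256 = 71; odd-index sum = 318 mod 256 = 62 → 47 3e.
Recomputed tag = 473e; claimed = fb3e → mismatch.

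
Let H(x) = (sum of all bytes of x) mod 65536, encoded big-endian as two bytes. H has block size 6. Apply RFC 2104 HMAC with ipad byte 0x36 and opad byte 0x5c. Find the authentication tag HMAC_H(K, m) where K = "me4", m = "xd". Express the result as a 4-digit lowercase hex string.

Key "me4" = 6d 65 34 is 3 bytes ≤ B = 6; zero-pad to 6 bytes: K' = 6d 65 34 00 00 00.
K' ⊕ ipad = 5b 53 02 36 36 36.  K' ⊕ opad = 31 39 68 5c 5c 5c.
Inner input = (K'⊕ipad) ∥ m = 5b 53 02 36 36 36 ∥ 78 64.
Inner hash: sum = 91+83+2+54+54+54+120+100 = 558 → 02 2e.
Outer input = (K'⊕opad) ∥ inner = 31 39 68 5c 5c 5c ∥ 02 2e.
Outer hash (tag): sum = 49+57+104+92+92+92+2+46 = 534 → 02 16.

0216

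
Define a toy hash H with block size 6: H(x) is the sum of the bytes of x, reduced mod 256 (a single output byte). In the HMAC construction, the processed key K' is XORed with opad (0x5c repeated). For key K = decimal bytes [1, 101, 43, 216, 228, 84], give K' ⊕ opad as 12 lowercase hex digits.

5d397784b808

Key decimal bytes [1, 101, 43, 216, 228, 84] = 01 65 2b d8 e4 54 is exactly B = 6 bytes: K' = 01 65 2b d8 e4 54.
XOR each byte with 0x5c: 01⊕5c=5d, 65⊕5c=39, 2b⊕5c=77, d8⊕5c=84, e4⊕5c=b8, 54⊕5c=08.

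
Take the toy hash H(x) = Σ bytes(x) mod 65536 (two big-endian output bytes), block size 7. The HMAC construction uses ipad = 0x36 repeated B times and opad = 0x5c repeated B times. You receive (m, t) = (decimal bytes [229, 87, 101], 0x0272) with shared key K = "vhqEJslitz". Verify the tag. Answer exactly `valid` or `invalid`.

valid

Key "vhqEJslitz" = 76 68 71 45 4a 73 6c 69 74 7a is 10 bytes > B = 7, so hash it first: H(key) = 04 14, then zero-pad to 7 bytes: K' = 04 14 00 00 00 00 00.
K' ⊕ ipad = 32 22 36 36 36 36 36; K' ⊕ opad = 58 48 5c 5c 5c 5c 5c.
Inner hash: sum = 50+34+54+54+54+54+54+229+87+101 = 771 → 03 03.
Outer hash (recomputed tag): sum = 88+72+92+92+92+92+92+3+3 = 626 → 02 72.
Recomputed tag = 0272; claimed = 0272 → match.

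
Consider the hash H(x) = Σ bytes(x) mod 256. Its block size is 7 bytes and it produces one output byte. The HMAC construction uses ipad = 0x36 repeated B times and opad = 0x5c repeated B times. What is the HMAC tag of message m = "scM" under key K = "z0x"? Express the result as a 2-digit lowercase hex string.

c1

Key "z0x" = 7a 30 78 is 3 bytes ≤ B = 7; zero-pad to 7 bytes: K' = 7a 30 78 00 00 00 00.
K' ⊕ ipad = 4c 06 4e 36 36 36 36.  K' ⊕ opad = 26 6c 24 5c 5c 5c 5c.
Inner input = (K'⊕ipad) ∥ m = 4c 06 4e 36 36 36 36 ∥ 73 63 4d.
Inner hash: sum = 76+6+78+54+54+54+54+115+99+77 = 667; mod 256 = 155 → 9b.
Outer input = (K'⊕opad) ∥ inner = 26 6c 24 5c 5c 5c 5c ∥ 9b.
Outer hash (tag): sum = 38+108+36+92+92+92+92+155 = 705; mod 256 = 193 → c1.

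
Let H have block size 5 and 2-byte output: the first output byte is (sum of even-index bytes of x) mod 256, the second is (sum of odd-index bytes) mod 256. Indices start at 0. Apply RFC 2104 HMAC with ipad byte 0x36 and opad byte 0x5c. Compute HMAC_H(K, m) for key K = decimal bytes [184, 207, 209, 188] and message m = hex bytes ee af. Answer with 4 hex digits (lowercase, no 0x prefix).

Key decimal bytes [184, 207, 209, 188] = b8 cf d1 bc is 4 bytes ≤ B = 5; zero-pad to 5 bytes: K' = b8 cf d1 bc 00.
K' ⊕ ipad = 8e f9 e7 8a 36.  K' ⊕ opad = e4 93 8d e0 5c.
Inner input = (K'⊕ipad) ∥ m = 8e f9 e7 8a 36 ∥ ee af.
Inner hash: even-index sum = 602 mod 256 = 90; odd-index sum = 625 mod 256 = 113 → 5a 71.
Outer input = (K'⊕opad) ∥ inner = e4 93 8d e0 5c ∥ 5a 71.
Outer hash (tag): even-index sum = 574 mod 256 = 62; odd-index sum = 461 mod 256 = 205 → 3e cd.

3ecd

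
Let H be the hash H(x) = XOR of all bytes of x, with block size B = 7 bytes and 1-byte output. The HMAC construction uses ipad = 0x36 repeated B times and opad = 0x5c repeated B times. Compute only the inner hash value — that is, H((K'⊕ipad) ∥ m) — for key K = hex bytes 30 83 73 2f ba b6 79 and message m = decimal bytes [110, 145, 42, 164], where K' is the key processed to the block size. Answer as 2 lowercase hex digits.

dd

Key hex bytes 30 83 73 2f ba b6 79 is exactly B = 7 bytes: K' = 30 83 73 2f ba b6 79.
K' ⊕ ipad = 06 b5 45 19 8c 80 4f.
Inner input = 06 b5 45 19 8c 80 4f ∥ 6e 91 2a a4.
Inner hash: XOR 06⊕b5⊕45⊕19⊕8c⊕80⊕4f⊕6e⊕91⊕2a⊕a4 = dd.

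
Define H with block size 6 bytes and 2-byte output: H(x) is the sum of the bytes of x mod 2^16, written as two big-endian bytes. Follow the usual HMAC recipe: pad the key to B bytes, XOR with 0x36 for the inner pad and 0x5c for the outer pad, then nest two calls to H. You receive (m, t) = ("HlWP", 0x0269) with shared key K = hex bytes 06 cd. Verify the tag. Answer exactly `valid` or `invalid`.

Key hex bytes 06 cd is 2 bytes ≤ B = 6; zero-pad to 6 bytes: K' = 06 cd 00 00 00 00.
K' ⊕ ipad = 30 fb 36 36 36 36; K' ⊕ opad = 5a 91 5c 5c 5c 5c.
Inner hash: sum = 48+251+54+54+54+54+72+108+87+80 = 862 → 03 5e.
Outer hash (recomputed tag): sum = 90+145+92+92+92+92+3+94 = 700 → 02 bc.
Recomputed tag = 02bc; claimed = 0269 → mismatch.

invalid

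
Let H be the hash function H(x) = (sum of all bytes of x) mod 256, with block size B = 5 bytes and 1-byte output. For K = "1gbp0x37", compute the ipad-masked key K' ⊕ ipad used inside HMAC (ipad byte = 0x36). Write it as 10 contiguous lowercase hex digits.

4a36363636

Key "1gbp0x37" = 31 67 62 70 30 78 33 37 is 8 bytes > B = 5, so hash it first: H(key) = 7c, then zero-pad to 5 bytes: K' = 7c 00 00 00 00.
XOR each byte with 0x36: 7c⊕36=4a, 00⊕36=36, 00⊕36=36, 00⊕36=36, 00⊕36=36.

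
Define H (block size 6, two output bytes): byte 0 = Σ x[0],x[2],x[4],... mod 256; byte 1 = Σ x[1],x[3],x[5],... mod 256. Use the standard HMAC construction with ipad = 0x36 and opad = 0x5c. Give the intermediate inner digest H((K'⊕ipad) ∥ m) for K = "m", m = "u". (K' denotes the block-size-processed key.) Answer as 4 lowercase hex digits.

3ca2

Key "m" = 6d is 1 byte ≤ B = 6; zero-pad to 6 bytes: K' = 6d 00 00 00 00 00.
K' ⊕ ipad = 5b 36 36 36 36 36.
Inner input = 5b 36 36 36 36 36 ∥ 75.
Inner hash: even-index sum = 316 mod 256 = 60; odd-index sum = 162 mod 256 = 162 → 3c a2.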